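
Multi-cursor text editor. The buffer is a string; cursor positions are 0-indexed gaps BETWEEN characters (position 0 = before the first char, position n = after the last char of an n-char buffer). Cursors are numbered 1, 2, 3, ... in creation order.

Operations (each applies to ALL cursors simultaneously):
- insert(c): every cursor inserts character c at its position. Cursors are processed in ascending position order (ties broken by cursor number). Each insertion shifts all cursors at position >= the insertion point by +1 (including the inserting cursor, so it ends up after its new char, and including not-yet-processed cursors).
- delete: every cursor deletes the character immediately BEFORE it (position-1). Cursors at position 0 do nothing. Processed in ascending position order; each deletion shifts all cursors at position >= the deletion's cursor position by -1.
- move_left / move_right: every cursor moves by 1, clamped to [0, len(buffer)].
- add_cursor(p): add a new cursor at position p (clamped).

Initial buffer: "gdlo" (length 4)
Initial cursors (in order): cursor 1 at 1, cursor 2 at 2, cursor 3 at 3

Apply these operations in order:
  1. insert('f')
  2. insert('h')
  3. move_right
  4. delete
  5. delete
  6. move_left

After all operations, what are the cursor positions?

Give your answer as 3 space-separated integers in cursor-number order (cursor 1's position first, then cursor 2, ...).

After op 1 (insert('f')): buffer="gfdflfo" (len 7), cursors c1@2 c2@4 c3@6, authorship .1.2.3.
After op 2 (insert('h')): buffer="gfhdfhlfho" (len 10), cursors c1@3 c2@6 c3@9, authorship .11.22.33.
After op 3 (move_right): buffer="gfhdfhlfho" (len 10), cursors c1@4 c2@7 c3@10, authorship .11.22.33.
After op 4 (delete): buffer="gfhfhfh" (len 7), cursors c1@3 c2@5 c3@7, authorship .112233
After op 5 (delete): buffer="gfff" (len 4), cursors c1@2 c2@3 c3@4, authorship .123
After op 6 (move_left): buffer="gfff" (len 4), cursors c1@1 c2@2 c3@3, authorship .123

Answer: 1 2 3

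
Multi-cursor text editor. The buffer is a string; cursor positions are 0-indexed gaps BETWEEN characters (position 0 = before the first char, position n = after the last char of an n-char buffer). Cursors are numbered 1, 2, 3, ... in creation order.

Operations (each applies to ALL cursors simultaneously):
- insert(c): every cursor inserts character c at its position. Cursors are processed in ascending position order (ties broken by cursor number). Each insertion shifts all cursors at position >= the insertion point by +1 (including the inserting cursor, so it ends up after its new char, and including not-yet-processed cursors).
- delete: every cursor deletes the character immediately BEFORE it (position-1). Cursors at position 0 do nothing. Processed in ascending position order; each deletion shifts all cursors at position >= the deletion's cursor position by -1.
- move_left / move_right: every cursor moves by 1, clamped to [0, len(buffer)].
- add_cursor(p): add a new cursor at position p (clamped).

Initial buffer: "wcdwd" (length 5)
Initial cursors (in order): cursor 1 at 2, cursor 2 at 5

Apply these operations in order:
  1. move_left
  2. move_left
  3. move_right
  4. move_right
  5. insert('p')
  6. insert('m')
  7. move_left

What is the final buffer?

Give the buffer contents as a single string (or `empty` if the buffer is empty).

After op 1 (move_left): buffer="wcdwd" (len 5), cursors c1@1 c2@4, authorship .....
After op 2 (move_left): buffer="wcdwd" (len 5), cursors c1@0 c2@3, authorship .....
After op 3 (move_right): buffer="wcdwd" (len 5), cursors c1@1 c2@4, authorship .....
After op 4 (move_right): buffer="wcdwd" (len 5), cursors c1@2 c2@5, authorship .....
After op 5 (insert('p')): buffer="wcpdwdp" (len 7), cursors c1@3 c2@7, authorship ..1...2
After op 6 (insert('m')): buffer="wcpmdwdpm" (len 9), cursors c1@4 c2@9, authorship ..11...22
After op 7 (move_left): buffer="wcpmdwdpm" (len 9), cursors c1@3 c2@8, authorship ..11...22

Answer: wcpmdwdpm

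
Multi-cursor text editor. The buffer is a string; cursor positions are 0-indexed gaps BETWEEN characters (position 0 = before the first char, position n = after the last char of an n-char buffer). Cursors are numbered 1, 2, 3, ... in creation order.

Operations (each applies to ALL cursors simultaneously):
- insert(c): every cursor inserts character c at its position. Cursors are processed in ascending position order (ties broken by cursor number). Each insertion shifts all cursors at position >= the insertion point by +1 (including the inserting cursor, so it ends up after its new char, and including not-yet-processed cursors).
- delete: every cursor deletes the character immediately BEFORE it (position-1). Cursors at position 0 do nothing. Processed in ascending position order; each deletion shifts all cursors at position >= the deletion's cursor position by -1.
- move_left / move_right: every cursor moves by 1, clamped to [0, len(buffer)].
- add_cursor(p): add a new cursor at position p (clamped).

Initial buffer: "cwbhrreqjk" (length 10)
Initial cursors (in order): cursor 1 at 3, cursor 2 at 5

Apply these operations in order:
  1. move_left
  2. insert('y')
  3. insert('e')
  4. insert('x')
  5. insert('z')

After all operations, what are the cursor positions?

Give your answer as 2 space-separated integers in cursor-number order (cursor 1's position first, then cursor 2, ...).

Answer: 6 12

Derivation:
After op 1 (move_left): buffer="cwbhrreqjk" (len 10), cursors c1@2 c2@4, authorship ..........
After op 2 (insert('y')): buffer="cwybhyrreqjk" (len 12), cursors c1@3 c2@6, authorship ..1..2......
After op 3 (insert('e')): buffer="cwyebhyerreqjk" (len 14), cursors c1@4 c2@8, authorship ..11..22......
After op 4 (insert('x')): buffer="cwyexbhyexrreqjk" (len 16), cursors c1@5 c2@10, authorship ..111..222......
After op 5 (insert('z')): buffer="cwyexzbhyexzrreqjk" (len 18), cursors c1@6 c2@12, authorship ..1111..2222......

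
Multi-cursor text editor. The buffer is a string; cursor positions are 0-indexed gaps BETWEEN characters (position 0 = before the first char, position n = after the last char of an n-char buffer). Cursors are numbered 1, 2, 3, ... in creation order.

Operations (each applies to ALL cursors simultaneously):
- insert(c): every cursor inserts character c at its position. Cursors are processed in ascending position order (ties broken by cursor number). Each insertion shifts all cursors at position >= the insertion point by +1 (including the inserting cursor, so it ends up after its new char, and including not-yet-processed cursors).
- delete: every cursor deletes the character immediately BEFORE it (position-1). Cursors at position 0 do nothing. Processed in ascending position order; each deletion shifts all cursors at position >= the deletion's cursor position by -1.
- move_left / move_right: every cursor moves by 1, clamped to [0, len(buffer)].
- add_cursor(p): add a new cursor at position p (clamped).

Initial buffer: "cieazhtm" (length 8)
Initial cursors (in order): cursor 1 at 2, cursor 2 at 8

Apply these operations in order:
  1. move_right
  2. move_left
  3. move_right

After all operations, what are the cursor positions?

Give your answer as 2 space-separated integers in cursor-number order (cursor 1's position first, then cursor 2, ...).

After op 1 (move_right): buffer="cieazhtm" (len 8), cursors c1@3 c2@8, authorship ........
After op 2 (move_left): buffer="cieazhtm" (len 8), cursors c1@2 c2@7, authorship ........
After op 3 (move_right): buffer="cieazhtm" (len 8), cursors c1@3 c2@8, authorship ........

Answer: 3 8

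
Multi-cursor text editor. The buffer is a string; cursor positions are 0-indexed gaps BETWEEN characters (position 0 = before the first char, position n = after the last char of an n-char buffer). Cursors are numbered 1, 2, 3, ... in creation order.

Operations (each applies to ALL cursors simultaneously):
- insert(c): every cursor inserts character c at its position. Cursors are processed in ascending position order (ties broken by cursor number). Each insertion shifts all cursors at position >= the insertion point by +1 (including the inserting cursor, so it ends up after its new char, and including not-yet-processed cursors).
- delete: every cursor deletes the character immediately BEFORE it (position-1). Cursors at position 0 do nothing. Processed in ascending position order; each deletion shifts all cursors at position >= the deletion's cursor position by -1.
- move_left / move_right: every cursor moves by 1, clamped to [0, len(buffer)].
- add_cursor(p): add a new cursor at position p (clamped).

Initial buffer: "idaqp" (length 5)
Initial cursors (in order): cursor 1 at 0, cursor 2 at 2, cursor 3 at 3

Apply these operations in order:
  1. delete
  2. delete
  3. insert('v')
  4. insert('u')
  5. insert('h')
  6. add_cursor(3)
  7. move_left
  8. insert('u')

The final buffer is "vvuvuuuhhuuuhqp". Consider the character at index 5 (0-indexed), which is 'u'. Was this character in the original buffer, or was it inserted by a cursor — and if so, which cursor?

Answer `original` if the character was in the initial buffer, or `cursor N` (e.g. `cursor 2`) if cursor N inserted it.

Answer: cursor 2

Derivation:
After op 1 (delete): buffer="iqp" (len 3), cursors c1@0 c2@1 c3@1, authorship ...
After op 2 (delete): buffer="qp" (len 2), cursors c1@0 c2@0 c3@0, authorship ..
After op 3 (insert('v')): buffer="vvvqp" (len 5), cursors c1@3 c2@3 c3@3, authorship 123..
After op 4 (insert('u')): buffer="vvvuuuqp" (len 8), cursors c1@6 c2@6 c3@6, authorship 123123..
After op 5 (insert('h')): buffer="vvvuuuhhhqp" (len 11), cursors c1@9 c2@9 c3@9, authorship 123123123..
After op 6 (add_cursor(3)): buffer="vvvuuuhhhqp" (len 11), cursors c4@3 c1@9 c2@9 c3@9, authorship 123123123..
After op 7 (move_left): buffer="vvvuuuhhhqp" (len 11), cursors c4@2 c1@8 c2@8 c3@8, authorship 123123123..
After op 8 (insert('u')): buffer="vvuvuuuhhuuuhqp" (len 15), cursors c4@3 c1@12 c2@12 c3@12, authorship 1243123121233..
Authorship (.=original, N=cursor N): 1 2 4 3 1 2 3 1 2 1 2 3 3 . .
Index 5: author = 2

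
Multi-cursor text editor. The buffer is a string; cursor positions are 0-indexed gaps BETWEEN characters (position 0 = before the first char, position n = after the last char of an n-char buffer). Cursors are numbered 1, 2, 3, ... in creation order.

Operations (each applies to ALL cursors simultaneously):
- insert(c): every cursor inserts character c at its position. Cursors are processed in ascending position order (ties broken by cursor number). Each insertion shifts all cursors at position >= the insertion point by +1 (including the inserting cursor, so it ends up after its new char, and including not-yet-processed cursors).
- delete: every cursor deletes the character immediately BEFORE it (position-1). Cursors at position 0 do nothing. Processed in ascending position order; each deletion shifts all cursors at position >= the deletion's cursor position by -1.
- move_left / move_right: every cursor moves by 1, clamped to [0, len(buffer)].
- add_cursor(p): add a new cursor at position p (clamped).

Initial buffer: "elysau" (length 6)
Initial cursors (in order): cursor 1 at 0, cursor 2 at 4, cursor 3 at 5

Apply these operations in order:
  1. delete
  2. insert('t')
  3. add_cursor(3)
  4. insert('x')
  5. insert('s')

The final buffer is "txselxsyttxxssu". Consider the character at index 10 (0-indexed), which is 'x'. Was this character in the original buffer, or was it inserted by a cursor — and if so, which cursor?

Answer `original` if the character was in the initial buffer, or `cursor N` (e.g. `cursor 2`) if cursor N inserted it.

Answer: cursor 2

Derivation:
After op 1 (delete): buffer="elyu" (len 4), cursors c1@0 c2@3 c3@3, authorship ....
After op 2 (insert('t')): buffer="telyttu" (len 7), cursors c1@1 c2@6 c3@6, authorship 1...23.
After op 3 (add_cursor(3)): buffer="telyttu" (len 7), cursors c1@1 c4@3 c2@6 c3@6, authorship 1...23.
After op 4 (insert('x')): buffer="txelxyttxxu" (len 11), cursors c1@2 c4@5 c2@10 c3@10, authorship 11..4.2323.
After op 5 (insert('s')): buffer="txselxsyttxxssu" (len 15), cursors c1@3 c4@7 c2@14 c3@14, authorship 111..44.232323.
Authorship (.=original, N=cursor N): 1 1 1 . . 4 4 . 2 3 2 3 2 3 .
Index 10: author = 2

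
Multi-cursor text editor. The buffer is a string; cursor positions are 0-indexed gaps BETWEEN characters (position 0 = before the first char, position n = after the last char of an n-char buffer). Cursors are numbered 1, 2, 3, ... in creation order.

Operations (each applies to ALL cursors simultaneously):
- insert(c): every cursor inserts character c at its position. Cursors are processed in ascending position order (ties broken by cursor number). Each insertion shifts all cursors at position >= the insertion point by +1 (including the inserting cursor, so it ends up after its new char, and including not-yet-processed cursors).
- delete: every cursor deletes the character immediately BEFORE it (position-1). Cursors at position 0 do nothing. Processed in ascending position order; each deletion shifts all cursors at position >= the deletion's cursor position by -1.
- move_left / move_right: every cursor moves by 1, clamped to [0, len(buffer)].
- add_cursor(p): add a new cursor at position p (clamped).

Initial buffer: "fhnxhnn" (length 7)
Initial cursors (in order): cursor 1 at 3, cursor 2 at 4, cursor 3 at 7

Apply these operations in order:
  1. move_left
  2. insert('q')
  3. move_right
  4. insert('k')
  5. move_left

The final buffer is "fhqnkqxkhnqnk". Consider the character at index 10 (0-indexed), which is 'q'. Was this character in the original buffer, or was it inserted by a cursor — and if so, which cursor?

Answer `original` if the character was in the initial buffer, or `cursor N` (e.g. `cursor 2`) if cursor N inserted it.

After op 1 (move_left): buffer="fhnxhnn" (len 7), cursors c1@2 c2@3 c3@6, authorship .......
After op 2 (insert('q')): buffer="fhqnqxhnqn" (len 10), cursors c1@3 c2@5 c3@9, authorship ..1.2...3.
After op 3 (move_right): buffer="fhqnqxhnqn" (len 10), cursors c1@4 c2@6 c3@10, authorship ..1.2...3.
After op 4 (insert('k')): buffer="fhqnkqxkhnqnk" (len 13), cursors c1@5 c2@8 c3@13, authorship ..1.12.2..3.3
After op 5 (move_left): buffer="fhqnkqxkhnqnk" (len 13), cursors c1@4 c2@7 c3@12, authorship ..1.12.2..3.3
Authorship (.=original, N=cursor N): . . 1 . 1 2 . 2 . . 3 . 3
Index 10: author = 3

Answer: cursor 3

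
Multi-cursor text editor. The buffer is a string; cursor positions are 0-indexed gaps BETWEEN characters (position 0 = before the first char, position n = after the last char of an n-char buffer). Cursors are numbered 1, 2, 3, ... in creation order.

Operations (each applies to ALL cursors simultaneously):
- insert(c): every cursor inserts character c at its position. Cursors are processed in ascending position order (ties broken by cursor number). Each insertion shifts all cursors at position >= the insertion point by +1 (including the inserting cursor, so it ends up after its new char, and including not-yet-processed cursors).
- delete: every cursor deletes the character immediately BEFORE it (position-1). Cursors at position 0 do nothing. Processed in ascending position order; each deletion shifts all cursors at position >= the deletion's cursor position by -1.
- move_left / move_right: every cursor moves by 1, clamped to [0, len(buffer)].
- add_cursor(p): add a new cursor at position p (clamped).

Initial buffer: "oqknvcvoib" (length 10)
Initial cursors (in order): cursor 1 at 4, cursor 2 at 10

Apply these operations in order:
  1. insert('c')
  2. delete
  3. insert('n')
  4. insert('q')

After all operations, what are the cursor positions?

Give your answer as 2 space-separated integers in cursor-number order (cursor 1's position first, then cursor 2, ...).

After op 1 (insert('c')): buffer="oqkncvcvoibc" (len 12), cursors c1@5 c2@12, authorship ....1......2
After op 2 (delete): buffer="oqknvcvoib" (len 10), cursors c1@4 c2@10, authorship ..........
After op 3 (insert('n')): buffer="oqknnvcvoibn" (len 12), cursors c1@5 c2@12, authorship ....1......2
After op 4 (insert('q')): buffer="oqknnqvcvoibnq" (len 14), cursors c1@6 c2@14, authorship ....11......22

Answer: 6 14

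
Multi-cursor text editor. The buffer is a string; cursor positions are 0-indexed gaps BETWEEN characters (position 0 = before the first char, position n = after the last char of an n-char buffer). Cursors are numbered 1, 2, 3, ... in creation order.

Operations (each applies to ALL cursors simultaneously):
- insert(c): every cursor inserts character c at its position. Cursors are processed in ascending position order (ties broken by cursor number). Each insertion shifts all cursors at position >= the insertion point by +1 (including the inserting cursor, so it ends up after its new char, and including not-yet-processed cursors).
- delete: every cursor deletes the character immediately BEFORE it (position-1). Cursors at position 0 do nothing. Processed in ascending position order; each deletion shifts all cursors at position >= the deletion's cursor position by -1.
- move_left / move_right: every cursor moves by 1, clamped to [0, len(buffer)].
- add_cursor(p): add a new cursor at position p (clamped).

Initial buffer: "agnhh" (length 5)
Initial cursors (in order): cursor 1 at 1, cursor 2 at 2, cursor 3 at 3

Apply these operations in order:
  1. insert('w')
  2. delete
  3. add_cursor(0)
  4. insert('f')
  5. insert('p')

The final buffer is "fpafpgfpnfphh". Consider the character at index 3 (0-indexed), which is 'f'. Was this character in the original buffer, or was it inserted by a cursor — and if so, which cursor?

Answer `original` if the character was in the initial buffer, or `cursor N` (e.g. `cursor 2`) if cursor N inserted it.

After op 1 (insert('w')): buffer="awgwnwhh" (len 8), cursors c1@2 c2@4 c3@6, authorship .1.2.3..
After op 2 (delete): buffer="agnhh" (len 5), cursors c1@1 c2@2 c3@3, authorship .....
After op 3 (add_cursor(0)): buffer="agnhh" (len 5), cursors c4@0 c1@1 c2@2 c3@3, authorship .....
After op 4 (insert('f')): buffer="fafgfnfhh" (len 9), cursors c4@1 c1@3 c2@5 c3@7, authorship 4.1.2.3..
After op 5 (insert('p')): buffer="fpafpgfpnfphh" (len 13), cursors c4@2 c1@5 c2@8 c3@11, authorship 44.11.22.33..
Authorship (.=original, N=cursor N): 4 4 . 1 1 . 2 2 . 3 3 . .
Index 3: author = 1

Answer: cursor 1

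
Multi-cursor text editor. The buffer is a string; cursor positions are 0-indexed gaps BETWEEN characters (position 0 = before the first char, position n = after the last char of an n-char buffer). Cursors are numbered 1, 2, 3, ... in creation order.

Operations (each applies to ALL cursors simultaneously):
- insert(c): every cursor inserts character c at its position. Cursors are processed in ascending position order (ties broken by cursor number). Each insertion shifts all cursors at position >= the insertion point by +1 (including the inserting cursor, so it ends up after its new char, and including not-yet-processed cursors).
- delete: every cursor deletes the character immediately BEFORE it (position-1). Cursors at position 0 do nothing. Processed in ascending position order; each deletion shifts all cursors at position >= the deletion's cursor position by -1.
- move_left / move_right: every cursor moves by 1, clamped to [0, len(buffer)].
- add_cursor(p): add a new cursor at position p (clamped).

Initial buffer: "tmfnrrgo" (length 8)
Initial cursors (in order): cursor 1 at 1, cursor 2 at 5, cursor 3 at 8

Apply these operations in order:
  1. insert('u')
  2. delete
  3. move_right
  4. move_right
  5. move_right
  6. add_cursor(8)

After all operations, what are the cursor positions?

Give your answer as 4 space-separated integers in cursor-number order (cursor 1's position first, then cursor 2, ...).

After op 1 (insert('u')): buffer="tumfnrurgou" (len 11), cursors c1@2 c2@7 c3@11, authorship .1....2...3
After op 2 (delete): buffer="tmfnrrgo" (len 8), cursors c1@1 c2@5 c3@8, authorship ........
After op 3 (move_right): buffer="tmfnrrgo" (len 8), cursors c1@2 c2@6 c3@8, authorship ........
After op 4 (move_right): buffer="tmfnrrgo" (len 8), cursors c1@3 c2@7 c3@8, authorship ........
After op 5 (move_right): buffer="tmfnrrgo" (len 8), cursors c1@4 c2@8 c3@8, authorship ........
After op 6 (add_cursor(8)): buffer="tmfnrrgo" (len 8), cursors c1@4 c2@8 c3@8 c4@8, authorship ........

Answer: 4 8 8 8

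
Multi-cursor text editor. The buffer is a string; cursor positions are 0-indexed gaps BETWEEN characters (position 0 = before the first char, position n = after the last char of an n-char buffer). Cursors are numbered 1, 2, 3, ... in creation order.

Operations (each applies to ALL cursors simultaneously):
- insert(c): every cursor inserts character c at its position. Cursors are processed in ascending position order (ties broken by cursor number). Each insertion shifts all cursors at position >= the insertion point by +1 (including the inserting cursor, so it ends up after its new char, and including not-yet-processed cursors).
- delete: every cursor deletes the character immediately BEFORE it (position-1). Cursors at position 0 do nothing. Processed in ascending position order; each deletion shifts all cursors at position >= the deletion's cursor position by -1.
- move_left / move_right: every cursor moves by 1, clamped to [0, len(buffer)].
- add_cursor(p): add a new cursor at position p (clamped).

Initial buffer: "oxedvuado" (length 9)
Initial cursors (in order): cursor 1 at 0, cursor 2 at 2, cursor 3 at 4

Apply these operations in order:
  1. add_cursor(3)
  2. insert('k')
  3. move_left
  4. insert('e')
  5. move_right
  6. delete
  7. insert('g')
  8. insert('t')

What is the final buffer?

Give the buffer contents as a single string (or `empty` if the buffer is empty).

Answer: egtoxegteegtdegtvuado

Derivation:
After op 1 (add_cursor(3)): buffer="oxedvuado" (len 9), cursors c1@0 c2@2 c4@3 c3@4, authorship .........
After op 2 (insert('k')): buffer="koxkekdkvuado" (len 13), cursors c1@1 c2@4 c4@6 c3@8, authorship 1..2.4.3.....
After op 3 (move_left): buffer="koxkekdkvuado" (len 13), cursors c1@0 c2@3 c4@5 c3@7, authorship 1..2.4.3.....
After op 4 (insert('e')): buffer="ekoxekeekdekvuado" (len 17), cursors c1@1 c2@5 c4@8 c3@11, authorship 11..22.44.33.....
After op 5 (move_right): buffer="ekoxekeekdekvuado" (len 17), cursors c1@2 c2@6 c4@9 c3@12, authorship 11..22.44.33.....
After op 6 (delete): buffer="eoxeeedevuado" (len 13), cursors c1@1 c2@4 c4@6 c3@8, authorship 1..2.4.3.....
After op 7 (insert('g')): buffer="egoxegeegdegvuado" (len 17), cursors c1@2 c2@6 c4@9 c3@12, authorship 11..22.44.33.....
After op 8 (insert('t')): buffer="egtoxegteegtdegtvuado" (len 21), cursors c1@3 c2@8 c4@12 c3@16, authorship 111..222.444.333.....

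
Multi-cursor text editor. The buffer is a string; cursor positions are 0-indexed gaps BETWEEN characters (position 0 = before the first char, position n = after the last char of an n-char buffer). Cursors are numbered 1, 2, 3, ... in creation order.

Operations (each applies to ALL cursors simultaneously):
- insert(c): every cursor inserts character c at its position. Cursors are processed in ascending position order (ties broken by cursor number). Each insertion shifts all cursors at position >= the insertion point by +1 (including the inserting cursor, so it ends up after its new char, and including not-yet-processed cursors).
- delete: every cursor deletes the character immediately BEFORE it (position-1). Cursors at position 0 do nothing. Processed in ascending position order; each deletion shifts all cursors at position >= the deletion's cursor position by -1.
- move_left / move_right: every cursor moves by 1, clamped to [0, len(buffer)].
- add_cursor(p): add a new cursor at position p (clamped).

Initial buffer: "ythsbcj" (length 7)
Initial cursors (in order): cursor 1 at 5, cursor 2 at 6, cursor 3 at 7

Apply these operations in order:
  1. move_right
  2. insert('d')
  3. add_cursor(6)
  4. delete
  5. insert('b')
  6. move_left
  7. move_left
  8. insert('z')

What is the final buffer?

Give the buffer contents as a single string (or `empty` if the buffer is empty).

Answer: ythsbzzbbjzzbb

Derivation:
After op 1 (move_right): buffer="ythsbcj" (len 7), cursors c1@6 c2@7 c3@7, authorship .......
After op 2 (insert('d')): buffer="ythsbcdjdd" (len 10), cursors c1@7 c2@10 c3@10, authorship ......1.23
After op 3 (add_cursor(6)): buffer="ythsbcdjdd" (len 10), cursors c4@6 c1@7 c2@10 c3@10, authorship ......1.23
After op 4 (delete): buffer="ythsbj" (len 6), cursors c1@5 c4@5 c2@6 c3@6, authorship ......
After op 5 (insert('b')): buffer="ythsbbbjbb" (len 10), cursors c1@7 c4@7 c2@10 c3@10, authorship .....14.23
After op 6 (move_left): buffer="ythsbbbjbb" (len 10), cursors c1@6 c4@6 c2@9 c3@9, authorship .....14.23
After op 7 (move_left): buffer="ythsbbbjbb" (len 10), cursors c1@5 c4@5 c2@8 c3@8, authorship .....14.23
After op 8 (insert('z')): buffer="ythsbzzbbjzzbb" (len 14), cursors c1@7 c4@7 c2@12 c3@12, authorship .....1414.2323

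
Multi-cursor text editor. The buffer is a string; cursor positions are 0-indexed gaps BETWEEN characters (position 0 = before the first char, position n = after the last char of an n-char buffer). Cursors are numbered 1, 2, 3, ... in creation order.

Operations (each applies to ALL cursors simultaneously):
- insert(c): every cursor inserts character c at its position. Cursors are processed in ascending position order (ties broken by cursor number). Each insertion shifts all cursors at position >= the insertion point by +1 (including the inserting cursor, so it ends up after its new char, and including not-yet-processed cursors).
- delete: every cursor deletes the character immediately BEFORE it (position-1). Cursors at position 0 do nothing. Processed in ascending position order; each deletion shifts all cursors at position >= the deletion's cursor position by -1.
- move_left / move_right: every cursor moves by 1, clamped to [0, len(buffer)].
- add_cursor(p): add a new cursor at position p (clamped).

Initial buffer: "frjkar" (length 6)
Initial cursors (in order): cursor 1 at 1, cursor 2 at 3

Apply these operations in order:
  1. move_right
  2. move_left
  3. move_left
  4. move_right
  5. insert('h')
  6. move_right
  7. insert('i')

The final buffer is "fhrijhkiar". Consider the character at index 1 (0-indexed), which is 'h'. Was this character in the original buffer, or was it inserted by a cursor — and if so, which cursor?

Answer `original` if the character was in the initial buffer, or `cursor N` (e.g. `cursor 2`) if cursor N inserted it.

After op 1 (move_right): buffer="frjkar" (len 6), cursors c1@2 c2@4, authorship ......
After op 2 (move_left): buffer="frjkar" (len 6), cursors c1@1 c2@3, authorship ......
After op 3 (move_left): buffer="frjkar" (len 6), cursors c1@0 c2@2, authorship ......
After op 4 (move_right): buffer="frjkar" (len 6), cursors c1@1 c2@3, authorship ......
After op 5 (insert('h')): buffer="fhrjhkar" (len 8), cursors c1@2 c2@5, authorship .1..2...
After op 6 (move_right): buffer="fhrjhkar" (len 8), cursors c1@3 c2@6, authorship .1..2...
After op 7 (insert('i')): buffer="fhrijhkiar" (len 10), cursors c1@4 c2@8, authorship .1.1.2.2..
Authorship (.=original, N=cursor N): . 1 . 1 . 2 . 2 . .
Index 1: author = 1

Answer: cursor 1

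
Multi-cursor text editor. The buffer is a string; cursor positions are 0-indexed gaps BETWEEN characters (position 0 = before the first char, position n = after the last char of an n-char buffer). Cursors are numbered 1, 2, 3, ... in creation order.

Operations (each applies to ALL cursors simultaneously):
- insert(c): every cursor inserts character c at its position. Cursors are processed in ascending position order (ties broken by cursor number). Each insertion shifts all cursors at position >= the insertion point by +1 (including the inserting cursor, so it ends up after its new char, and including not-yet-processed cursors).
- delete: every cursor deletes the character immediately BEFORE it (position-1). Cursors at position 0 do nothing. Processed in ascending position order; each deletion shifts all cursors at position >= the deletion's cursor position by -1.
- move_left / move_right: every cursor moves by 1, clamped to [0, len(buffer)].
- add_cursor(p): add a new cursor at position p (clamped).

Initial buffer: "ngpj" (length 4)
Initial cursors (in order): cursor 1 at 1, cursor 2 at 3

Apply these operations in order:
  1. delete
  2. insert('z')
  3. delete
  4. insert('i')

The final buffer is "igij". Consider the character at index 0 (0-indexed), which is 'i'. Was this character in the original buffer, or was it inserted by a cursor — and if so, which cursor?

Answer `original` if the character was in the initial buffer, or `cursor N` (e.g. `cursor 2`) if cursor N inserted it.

Answer: cursor 1

Derivation:
After op 1 (delete): buffer="gj" (len 2), cursors c1@0 c2@1, authorship ..
After op 2 (insert('z')): buffer="zgzj" (len 4), cursors c1@1 c2@3, authorship 1.2.
After op 3 (delete): buffer="gj" (len 2), cursors c1@0 c2@1, authorship ..
After op 4 (insert('i')): buffer="igij" (len 4), cursors c1@1 c2@3, authorship 1.2.
Authorship (.=original, N=cursor N): 1 . 2 .
Index 0: author = 1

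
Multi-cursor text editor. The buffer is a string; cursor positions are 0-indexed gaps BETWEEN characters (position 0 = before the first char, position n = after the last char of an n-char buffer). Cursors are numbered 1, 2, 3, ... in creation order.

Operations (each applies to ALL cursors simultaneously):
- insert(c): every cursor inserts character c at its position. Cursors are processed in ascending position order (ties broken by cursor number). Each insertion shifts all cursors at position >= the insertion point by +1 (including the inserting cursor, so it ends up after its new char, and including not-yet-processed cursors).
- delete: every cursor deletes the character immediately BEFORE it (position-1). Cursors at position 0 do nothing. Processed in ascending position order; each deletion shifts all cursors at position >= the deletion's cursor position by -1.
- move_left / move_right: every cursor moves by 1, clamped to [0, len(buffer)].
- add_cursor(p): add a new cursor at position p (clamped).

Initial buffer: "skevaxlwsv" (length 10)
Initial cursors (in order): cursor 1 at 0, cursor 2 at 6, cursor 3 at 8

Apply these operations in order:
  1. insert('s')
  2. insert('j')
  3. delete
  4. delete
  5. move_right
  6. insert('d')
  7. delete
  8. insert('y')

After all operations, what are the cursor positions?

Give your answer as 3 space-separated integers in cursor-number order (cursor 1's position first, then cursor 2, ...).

After op 1 (insert('s')): buffer="sskevaxslwssv" (len 13), cursors c1@1 c2@8 c3@11, authorship 1......2..3..
After op 2 (insert('j')): buffer="sjskevaxsjlwsjsv" (len 16), cursors c1@2 c2@10 c3@14, authorship 11......22..33..
After op 3 (delete): buffer="sskevaxslwssv" (len 13), cursors c1@1 c2@8 c3@11, authorship 1......2..3..
After op 4 (delete): buffer="skevaxlwsv" (len 10), cursors c1@0 c2@6 c3@8, authorship ..........
After op 5 (move_right): buffer="skevaxlwsv" (len 10), cursors c1@1 c2@7 c3@9, authorship ..........
After op 6 (insert('d')): buffer="sdkevaxldwsdv" (len 13), cursors c1@2 c2@9 c3@12, authorship .1......2..3.
After op 7 (delete): buffer="skevaxlwsv" (len 10), cursors c1@1 c2@7 c3@9, authorship ..........
After op 8 (insert('y')): buffer="sykevaxlywsyv" (len 13), cursors c1@2 c2@9 c3@12, authorship .1......2..3.

Answer: 2 9 12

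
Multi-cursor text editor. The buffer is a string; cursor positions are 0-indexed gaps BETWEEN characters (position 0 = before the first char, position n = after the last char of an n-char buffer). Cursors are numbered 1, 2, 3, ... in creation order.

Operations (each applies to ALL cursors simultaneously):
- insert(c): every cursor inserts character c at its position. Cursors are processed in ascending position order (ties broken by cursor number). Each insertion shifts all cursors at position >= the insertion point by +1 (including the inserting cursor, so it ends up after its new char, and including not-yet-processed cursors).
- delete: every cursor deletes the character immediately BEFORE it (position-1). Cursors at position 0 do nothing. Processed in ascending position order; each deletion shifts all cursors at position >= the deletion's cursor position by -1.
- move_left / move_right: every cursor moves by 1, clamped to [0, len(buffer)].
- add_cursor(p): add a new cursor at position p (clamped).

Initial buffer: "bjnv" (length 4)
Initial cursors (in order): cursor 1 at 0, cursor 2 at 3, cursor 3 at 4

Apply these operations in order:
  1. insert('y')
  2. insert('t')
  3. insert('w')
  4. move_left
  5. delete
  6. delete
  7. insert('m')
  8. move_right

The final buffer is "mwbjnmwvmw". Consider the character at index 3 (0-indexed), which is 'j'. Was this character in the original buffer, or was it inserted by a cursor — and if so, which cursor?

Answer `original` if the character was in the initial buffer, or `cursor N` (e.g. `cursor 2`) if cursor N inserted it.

Answer: original

Derivation:
After op 1 (insert('y')): buffer="ybjnyvy" (len 7), cursors c1@1 c2@5 c3@7, authorship 1...2.3
After op 2 (insert('t')): buffer="ytbjnytvyt" (len 10), cursors c1@2 c2@7 c3@10, authorship 11...22.33
After op 3 (insert('w')): buffer="ytwbjnytwvytw" (len 13), cursors c1@3 c2@9 c3@13, authorship 111...222.333
After op 4 (move_left): buffer="ytwbjnytwvytw" (len 13), cursors c1@2 c2@8 c3@12, authorship 111...222.333
After op 5 (delete): buffer="ywbjnywvyw" (len 10), cursors c1@1 c2@6 c3@9, authorship 11...22.33
After op 6 (delete): buffer="wbjnwvw" (len 7), cursors c1@0 c2@4 c3@6, authorship 1...2.3
After op 7 (insert('m')): buffer="mwbjnmwvmw" (len 10), cursors c1@1 c2@6 c3@9, authorship 11...22.33
After op 8 (move_right): buffer="mwbjnmwvmw" (len 10), cursors c1@2 c2@7 c3@10, authorship 11...22.33
Authorship (.=original, N=cursor N): 1 1 . . . 2 2 . 3 3
Index 3: author = original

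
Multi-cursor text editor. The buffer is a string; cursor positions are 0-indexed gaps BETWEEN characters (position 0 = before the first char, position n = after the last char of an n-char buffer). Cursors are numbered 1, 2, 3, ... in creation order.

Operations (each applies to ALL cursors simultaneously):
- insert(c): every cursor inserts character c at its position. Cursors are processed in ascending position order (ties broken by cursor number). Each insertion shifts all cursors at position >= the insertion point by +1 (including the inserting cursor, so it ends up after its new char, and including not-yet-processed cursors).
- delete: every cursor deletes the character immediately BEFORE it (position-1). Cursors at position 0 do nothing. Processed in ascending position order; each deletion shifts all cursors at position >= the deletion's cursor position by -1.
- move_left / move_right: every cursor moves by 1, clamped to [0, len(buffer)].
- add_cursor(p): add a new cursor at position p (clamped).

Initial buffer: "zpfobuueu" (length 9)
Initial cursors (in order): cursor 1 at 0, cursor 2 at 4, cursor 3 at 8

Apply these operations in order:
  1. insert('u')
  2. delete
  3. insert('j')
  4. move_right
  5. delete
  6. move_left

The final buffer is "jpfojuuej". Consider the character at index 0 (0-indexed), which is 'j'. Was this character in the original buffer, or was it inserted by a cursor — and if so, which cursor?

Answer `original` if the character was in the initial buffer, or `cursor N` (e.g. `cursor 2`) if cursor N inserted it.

After op 1 (insert('u')): buffer="uzpfoubuueuu" (len 12), cursors c1@1 c2@6 c3@11, authorship 1....2....3.
After op 2 (delete): buffer="zpfobuueu" (len 9), cursors c1@0 c2@4 c3@8, authorship .........
After op 3 (insert('j')): buffer="jzpfojbuueju" (len 12), cursors c1@1 c2@6 c3@11, authorship 1....2....3.
After op 4 (move_right): buffer="jzpfojbuueju" (len 12), cursors c1@2 c2@7 c3@12, authorship 1....2....3.
After op 5 (delete): buffer="jpfojuuej" (len 9), cursors c1@1 c2@5 c3@9, authorship 1...2...3
After op 6 (move_left): buffer="jpfojuuej" (len 9), cursors c1@0 c2@4 c3@8, authorship 1...2...3
Authorship (.=original, N=cursor N): 1 . . . 2 . . . 3
Index 0: author = 1

Answer: cursor 1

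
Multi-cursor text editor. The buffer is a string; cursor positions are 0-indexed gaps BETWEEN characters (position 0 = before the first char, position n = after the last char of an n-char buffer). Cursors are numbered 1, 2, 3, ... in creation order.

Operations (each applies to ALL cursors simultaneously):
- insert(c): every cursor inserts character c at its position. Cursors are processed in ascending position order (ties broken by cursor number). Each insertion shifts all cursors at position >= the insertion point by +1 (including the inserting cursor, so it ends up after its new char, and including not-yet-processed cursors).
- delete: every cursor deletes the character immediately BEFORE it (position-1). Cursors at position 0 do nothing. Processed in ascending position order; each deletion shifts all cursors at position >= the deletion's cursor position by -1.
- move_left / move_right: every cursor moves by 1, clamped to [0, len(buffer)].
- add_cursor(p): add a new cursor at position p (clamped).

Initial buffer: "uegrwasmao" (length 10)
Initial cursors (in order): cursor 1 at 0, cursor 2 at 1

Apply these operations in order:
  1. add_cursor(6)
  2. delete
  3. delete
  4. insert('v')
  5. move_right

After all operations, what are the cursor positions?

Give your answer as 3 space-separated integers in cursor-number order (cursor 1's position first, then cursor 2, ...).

After op 1 (add_cursor(6)): buffer="uegrwasmao" (len 10), cursors c1@0 c2@1 c3@6, authorship ..........
After op 2 (delete): buffer="egrwsmao" (len 8), cursors c1@0 c2@0 c3@4, authorship ........
After op 3 (delete): buffer="egrsmao" (len 7), cursors c1@0 c2@0 c3@3, authorship .......
After op 4 (insert('v')): buffer="vvegrvsmao" (len 10), cursors c1@2 c2@2 c3@6, authorship 12...3....
After op 5 (move_right): buffer="vvegrvsmao" (len 10), cursors c1@3 c2@3 c3@7, authorship 12...3....

Answer: 3 3 7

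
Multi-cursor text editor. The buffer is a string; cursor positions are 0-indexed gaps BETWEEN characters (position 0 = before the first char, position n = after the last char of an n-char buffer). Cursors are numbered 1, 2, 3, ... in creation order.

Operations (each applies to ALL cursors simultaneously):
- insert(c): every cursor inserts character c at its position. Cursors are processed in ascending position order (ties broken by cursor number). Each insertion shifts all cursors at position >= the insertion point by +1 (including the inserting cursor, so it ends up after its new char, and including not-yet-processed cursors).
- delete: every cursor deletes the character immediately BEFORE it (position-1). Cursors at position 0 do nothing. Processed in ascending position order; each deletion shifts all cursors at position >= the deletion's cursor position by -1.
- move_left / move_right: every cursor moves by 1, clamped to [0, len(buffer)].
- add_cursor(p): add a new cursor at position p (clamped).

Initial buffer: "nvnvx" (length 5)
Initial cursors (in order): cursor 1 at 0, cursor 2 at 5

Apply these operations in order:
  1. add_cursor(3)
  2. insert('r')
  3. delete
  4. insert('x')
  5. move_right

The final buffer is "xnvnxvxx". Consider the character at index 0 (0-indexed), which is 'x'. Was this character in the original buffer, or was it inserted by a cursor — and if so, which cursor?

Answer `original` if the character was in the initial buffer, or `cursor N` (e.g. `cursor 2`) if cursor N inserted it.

Answer: cursor 1

Derivation:
After op 1 (add_cursor(3)): buffer="nvnvx" (len 5), cursors c1@0 c3@3 c2@5, authorship .....
After op 2 (insert('r')): buffer="rnvnrvxr" (len 8), cursors c1@1 c3@5 c2@8, authorship 1...3..2
After op 3 (delete): buffer="nvnvx" (len 5), cursors c1@0 c3@3 c2@5, authorship .....
After op 4 (insert('x')): buffer="xnvnxvxx" (len 8), cursors c1@1 c3@5 c2@8, authorship 1...3..2
After op 5 (move_right): buffer="xnvnxvxx" (len 8), cursors c1@2 c3@6 c2@8, authorship 1...3..2
Authorship (.=original, N=cursor N): 1 . . . 3 . . 2
Index 0: author = 1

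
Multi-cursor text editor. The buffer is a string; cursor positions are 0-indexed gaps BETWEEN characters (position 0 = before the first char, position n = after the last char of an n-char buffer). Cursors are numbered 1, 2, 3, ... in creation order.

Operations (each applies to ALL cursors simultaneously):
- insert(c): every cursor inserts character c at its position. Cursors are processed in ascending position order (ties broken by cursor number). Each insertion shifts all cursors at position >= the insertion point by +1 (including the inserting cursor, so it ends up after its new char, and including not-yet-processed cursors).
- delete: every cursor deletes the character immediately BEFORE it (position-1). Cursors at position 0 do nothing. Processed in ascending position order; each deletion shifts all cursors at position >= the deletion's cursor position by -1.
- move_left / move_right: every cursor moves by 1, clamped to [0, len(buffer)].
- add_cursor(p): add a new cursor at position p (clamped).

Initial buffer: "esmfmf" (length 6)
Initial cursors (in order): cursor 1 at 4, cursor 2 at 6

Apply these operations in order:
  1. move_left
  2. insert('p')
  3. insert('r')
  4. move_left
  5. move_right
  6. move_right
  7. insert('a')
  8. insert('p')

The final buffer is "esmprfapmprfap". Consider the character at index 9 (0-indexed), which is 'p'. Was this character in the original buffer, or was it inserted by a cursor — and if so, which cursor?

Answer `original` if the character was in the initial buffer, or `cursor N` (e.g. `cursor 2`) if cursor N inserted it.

After op 1 (move_left): buffer="esmfmf" (len 6), cursors c1@3 c2@5, authorship ......
After op 2 (insert('p')): buffer="esmpfmpf" (len 8), cursors c1@4 c2@7, authorship ...1..2.
After op 3 (insert('r')): buffer="esmprfmprf" (len 10), cursors c1@5 c2@9, authorship ...11..22.
After op 4 (move_left): buffer="esmprfmprf" (len 10), cursors c1@4 c2@8, authorship ...11..22.
After op 5 (move_right): buffer="esmprfmprf" (len 10), cursors c1@5 c2@9, authorship ...11..22.
After op 6 (move_right): buffer="esmprfmprf" (len 10), cursors c1@6 c2@10, authorship ...11..22.
After op 7 (insert('a')): buffer="esmprfamprfa" (len 12), cursors c1@7 c2@12, authorship ...11.1.22.2
After op 8 (insert('p')): buffer="esmprfapmprfap" (len 14), cursors c1@8 c2@14, authorship ...11.11.22.22
Authorship (.=original, N=cursor N): . . . 1 1 . 1 1 . 2 2 . 2 2
Index 9: author = 2

Answer: cursor 2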